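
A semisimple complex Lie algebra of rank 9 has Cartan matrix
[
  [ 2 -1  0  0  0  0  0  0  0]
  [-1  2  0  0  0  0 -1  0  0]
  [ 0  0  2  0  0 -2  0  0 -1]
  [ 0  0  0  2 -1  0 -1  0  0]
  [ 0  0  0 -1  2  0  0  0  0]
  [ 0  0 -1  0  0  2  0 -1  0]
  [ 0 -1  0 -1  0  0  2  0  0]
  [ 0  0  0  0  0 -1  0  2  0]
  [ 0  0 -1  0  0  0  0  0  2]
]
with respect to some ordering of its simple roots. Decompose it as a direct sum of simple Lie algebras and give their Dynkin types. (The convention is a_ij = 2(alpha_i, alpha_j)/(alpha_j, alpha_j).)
A5 ⊕ F4

The diagram associated to this matrix has two connected components: the simple roots {alpha_1, alpha_2, alpha_4, alpha_5, alpha_7} form a chain of 5 nodes with single edges (A_5), and {alpha_3, alpha_6, alpha_8, alpha_9} form a chain of 4 nodes with a double edge between the middle two (F_4). A semisimple Lie algebra decomposes uniquely as the direct sum of simple ideals, one per connected component of its Dynkin diagram, so g ≅ A_5 ⊕ F_4 (dimension 35 + 52 = 87).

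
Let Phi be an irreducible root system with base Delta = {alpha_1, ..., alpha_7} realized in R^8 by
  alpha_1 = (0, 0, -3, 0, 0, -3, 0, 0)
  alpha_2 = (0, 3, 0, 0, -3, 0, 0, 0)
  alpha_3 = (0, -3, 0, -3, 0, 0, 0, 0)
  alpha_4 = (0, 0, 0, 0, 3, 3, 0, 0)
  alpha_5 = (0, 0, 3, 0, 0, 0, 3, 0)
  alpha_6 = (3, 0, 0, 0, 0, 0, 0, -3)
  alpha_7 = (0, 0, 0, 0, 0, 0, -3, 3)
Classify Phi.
A_7 (sl(8))

Compute the Cartan integers a_ij = 2(alpha_i, alpha_j)/(alpha_j, alpha_j); the resulting 7x7 Cartan matrix is
[[2, 0, 0, -1, -1, 0, 0], [0, 2, -1, -1, 0, 0, 0], [0, -1, 2, 0, 0, 0, 0], [-1, -1, 0, 2, 0, 0, 0], [-1, 0, 0, 0, 2, 0, -1], [0, 0, 0, 0, 0, 2, -1], [0, 0, 0, 0, -1, -1, 2]].
All simple roots have the same length, so the diagram is simply laced. The associated Dynkin diagram is a chain of 7 nodes with single edges (A_7), so the type is A_7 (the algebra sl(8)).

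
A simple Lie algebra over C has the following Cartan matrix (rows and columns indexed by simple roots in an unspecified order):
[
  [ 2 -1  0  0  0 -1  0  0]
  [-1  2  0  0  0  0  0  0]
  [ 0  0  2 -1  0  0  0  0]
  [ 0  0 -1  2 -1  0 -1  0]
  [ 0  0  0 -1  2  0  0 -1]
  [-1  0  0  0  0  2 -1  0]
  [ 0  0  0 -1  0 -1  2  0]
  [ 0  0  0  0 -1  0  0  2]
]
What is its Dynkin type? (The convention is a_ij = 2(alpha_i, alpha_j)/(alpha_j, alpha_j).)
E8

The matrix has rank 8 with 2's on the diagonal. Reading the off-diagonal entries as Dynkin edges (a single edge where a_ij = a_ji = -1; a double or triple edge where a_ij * a_ji = 2 or 3), the diagram is a chain of 7 nodes with one extra node attached to the third node from one end (E_8). One simple-root ordering that puts it in standard form is (alpha_8, alpha_3, alpha_5, alpha_4, alpha_7, alpha_6, alpha_1, alpha_2). So the algebra is type E_8.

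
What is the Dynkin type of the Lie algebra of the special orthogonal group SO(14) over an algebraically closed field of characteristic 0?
D_7 (so(14))

This is so(14) with 14 even, which has dimension 14(14-1)/2 = 91 and rank 14/2 = 7. In the classification of classical Lie algebras, the orthogonal algebra so(2n) in an even number of variables has type D_n; here n = 7, so the Dynkin diagram is a chain of 5 nodes with a fork of two nodes at one end (D_7). Hence the type is D_7.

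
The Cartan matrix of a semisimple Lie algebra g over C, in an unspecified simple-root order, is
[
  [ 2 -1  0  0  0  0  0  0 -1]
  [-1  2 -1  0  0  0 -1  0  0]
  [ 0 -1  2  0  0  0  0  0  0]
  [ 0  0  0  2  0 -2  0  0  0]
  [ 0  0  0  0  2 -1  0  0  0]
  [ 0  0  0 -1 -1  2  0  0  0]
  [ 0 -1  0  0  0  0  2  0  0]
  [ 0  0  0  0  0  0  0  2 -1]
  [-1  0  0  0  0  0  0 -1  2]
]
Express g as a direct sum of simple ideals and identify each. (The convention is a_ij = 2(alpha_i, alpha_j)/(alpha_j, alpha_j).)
type C_3 + type D_6

The diagram associated to this matrix has two connected components: the simple roots {alpha_4, alpha_5, alpha_6} form a chain of 3 nodes with a double edge at one end; the terminal node there is the unique long simple root (C_3), and {alpha_1, alpha_2, alpha_3, alpha_7, alpha_8, alpha_9} form a chain of 4 nodes with a fork of two nodes at one end (D_6). A semisimple Lie algebra decomposes uniquely as the direct sum of simple ideals, one per connected component of its Dynkin diagram, so g ≅ C_3 ⊕ D_6 (dimension 21 + 66 = 87).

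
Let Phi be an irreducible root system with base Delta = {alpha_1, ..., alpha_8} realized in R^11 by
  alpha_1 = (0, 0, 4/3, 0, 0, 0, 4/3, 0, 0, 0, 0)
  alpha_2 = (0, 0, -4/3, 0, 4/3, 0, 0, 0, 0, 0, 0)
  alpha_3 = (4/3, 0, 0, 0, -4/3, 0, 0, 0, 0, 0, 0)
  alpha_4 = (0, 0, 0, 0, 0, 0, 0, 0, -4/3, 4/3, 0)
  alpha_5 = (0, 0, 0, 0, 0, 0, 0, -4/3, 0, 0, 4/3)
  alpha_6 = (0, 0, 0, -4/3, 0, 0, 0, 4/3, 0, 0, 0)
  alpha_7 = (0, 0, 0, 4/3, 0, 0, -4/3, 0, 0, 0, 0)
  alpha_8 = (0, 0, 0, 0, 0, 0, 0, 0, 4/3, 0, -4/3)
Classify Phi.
A8

Compute the Cartan integers a_ij = 2(alpha_i, alpha_j)/(alpha_j, alpha_j); the resulting 8x8 Cartan matrix is
[[2, -1, 0, 0, 0, 0, -1, 0], [-1, 2, -1, 0, 0, 0, 0, 0], [0, -1, 2, 0, 0, 0, 0, 0], [0, 0, 0, 2, 0, 0, 0, -1], [0, 0, 0, 0, 2, -1, 0, -1], [0, 0, 0, 0, -1, 2, -1, 0], [-1, 0, 0, 0, 0, -1, 2, 0], [0, 0, 0, -1, -1, 0, 0, 2]].
All simple roots have the same length, so the diagram is simply laced. The associated Dynkin diagram is a chain of 8 nodes with single edges (A_8), so the type is A_8 (the algebra sl(9)).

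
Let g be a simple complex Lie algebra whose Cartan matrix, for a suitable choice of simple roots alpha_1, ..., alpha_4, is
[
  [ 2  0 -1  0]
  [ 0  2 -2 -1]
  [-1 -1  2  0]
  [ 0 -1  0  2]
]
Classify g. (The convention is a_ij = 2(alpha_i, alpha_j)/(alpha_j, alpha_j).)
type F_4

The matrix has rank 4 with 2's on the diagonal. Reading the off-diagonal entries as Dynkin edges (a single edge where a_ij = a_ji = -1; a double or triple edge where a_ij * a_ji = 2 or 3), the diagram is a chain of 4 nodes with a double edge between the middle two (F_4). One simple-root ordering that puts it in standard form is (alpha_4, alpha_2, alpha_3, alpha_1). So the algebra is type F_4.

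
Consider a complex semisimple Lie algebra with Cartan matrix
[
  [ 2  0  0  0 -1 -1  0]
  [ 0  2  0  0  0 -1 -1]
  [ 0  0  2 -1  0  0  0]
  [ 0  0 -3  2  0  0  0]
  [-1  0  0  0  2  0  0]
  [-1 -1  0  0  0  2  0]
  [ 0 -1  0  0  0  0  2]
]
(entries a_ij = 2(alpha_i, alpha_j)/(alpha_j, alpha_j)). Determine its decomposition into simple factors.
A_5 (sl(6)) ⊕ G_2

The diagram associated to this matrix has two connected components: the simple roots {alpha_1, alpha_2, alpha_5, alpha_6, alpha_7} form a chain of 5 nodes with single edges (A_5), and {alpha_3, alpha_4} form two nodes joined by a triple edge (G_2). A semisimple Lie algebra decomposes uniquely as the direct sum of simple ideals, one per connected component of its Dynkin diagram, so g ≅ A_5 ⊕ G_2 (dimension 35 + 14 = 49).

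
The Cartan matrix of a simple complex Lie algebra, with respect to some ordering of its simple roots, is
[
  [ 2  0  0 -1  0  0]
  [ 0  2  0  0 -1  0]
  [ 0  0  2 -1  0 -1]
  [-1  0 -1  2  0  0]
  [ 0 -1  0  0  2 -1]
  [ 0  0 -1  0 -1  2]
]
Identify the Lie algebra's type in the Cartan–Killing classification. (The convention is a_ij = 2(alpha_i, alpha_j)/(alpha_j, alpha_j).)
A6

The matrix has rank 6 with 2's on the diagonal. Reading the off-diagonal entries as Dynkin edges (a single edge where a_ij = a_ji = -1; a double or triple edge where a_ij * a_ji = 2 or 3), the diagram is a chain of 6 nodes with single edges (A_6). One simple-root ordering that puts it in standard form is (alpha_2, alpha_5, alpha_6, alpha_3, alpha_4, alpha_1). So the algebra is type A_6, i.e. sl(7).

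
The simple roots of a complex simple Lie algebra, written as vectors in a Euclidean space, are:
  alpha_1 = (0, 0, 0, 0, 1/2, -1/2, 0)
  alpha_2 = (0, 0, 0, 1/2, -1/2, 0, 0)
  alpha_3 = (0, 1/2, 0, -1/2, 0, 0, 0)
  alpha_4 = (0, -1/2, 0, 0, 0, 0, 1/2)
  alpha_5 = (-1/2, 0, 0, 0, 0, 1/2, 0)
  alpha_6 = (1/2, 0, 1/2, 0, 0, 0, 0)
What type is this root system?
A_6 (sl(7))

Compute the Cartan integers a_ij = 2(alpha_i, alpha_j)/(alpha_j, alpha_j); the resulting 6x6 Cartan matrix is
[[2, -1, 0, 0, -1, 0], [-1, 2, -1, 0, 0, 0], [0, -1, 2, -1, 0, 0], [0, 0, -1, 2, 0, 0], [-1, 0, 0, 0, 2, -1], [0, 0, 0, 0, -1, 2]].
All simple roots have the same length, so the diagram is simply laced. The associated Dynkin diagram is a chain of 6 nodes with single edges (A_6), so the type is A_6 (the algebra sl(7)).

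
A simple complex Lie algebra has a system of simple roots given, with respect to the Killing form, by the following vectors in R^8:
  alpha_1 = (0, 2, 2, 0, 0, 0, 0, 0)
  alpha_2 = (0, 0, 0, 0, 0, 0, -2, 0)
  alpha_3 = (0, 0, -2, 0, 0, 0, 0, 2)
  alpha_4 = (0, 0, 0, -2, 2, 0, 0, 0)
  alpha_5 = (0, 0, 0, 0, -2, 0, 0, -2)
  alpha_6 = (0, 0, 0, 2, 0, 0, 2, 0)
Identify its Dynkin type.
B6

Compute the Cartan integers a_ij = 2(alpha_i, alpha_j)/(alpha_j, alpha_j); the resulting 6x6 Cartan matrix is
[[2, 0, -1, 0, 0, 0], [0, 2, 0, 0, 0, -1], [-1, 0, 2, 0, -1, 0], [0, 0, 0, 2, -1, -1], [0, 0, -1, -1, 2, 0], [0, -2, 0, -1, 0, 2]].
The roots have two lengths (squared-length ratio 2:1); the short ones are alpha_{2}. The associated Dynkin diagram is a chain of 6 nodes with a double edge at one end; the terminal node there is the unique short simple root (B_6), so the type is B_6 (the algebra so(13)).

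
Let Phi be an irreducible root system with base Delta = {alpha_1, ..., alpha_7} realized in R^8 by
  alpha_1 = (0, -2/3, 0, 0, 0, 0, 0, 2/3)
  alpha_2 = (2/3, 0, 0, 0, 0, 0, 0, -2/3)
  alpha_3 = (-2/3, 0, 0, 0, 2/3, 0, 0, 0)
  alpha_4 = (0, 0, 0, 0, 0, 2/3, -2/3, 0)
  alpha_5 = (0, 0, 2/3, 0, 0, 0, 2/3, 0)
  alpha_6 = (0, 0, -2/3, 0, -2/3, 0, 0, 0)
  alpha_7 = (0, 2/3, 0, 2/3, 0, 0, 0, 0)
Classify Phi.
Compute the Cartan integers a_ij = 2(alpha_i, alpha_j)/(alpha_j, alpha_j); the resulting 7x7 Cartan matrix is
[[2, -1, 0, 0, 0, 0, -1], [-1, 2, -1, 0, 0, 0, 0], [0, -1, 2, 0, 0, -1, 0], [0, 0, 0, 2, -1, 0, 0], [0, 0, 0, -1, 2, -1, 0], [0, 0, -1, 0, -1, 2, 0], [-1, 0, 0, 0, 0, 0, 2]].
All simple roots have the same length, so the diagram is simply laced. The associated Dynkin diagram is a chain of 7 nodes with single edges (A_7), so the type is A_7 (the algebra sl(8)).

A_7 (sl(8))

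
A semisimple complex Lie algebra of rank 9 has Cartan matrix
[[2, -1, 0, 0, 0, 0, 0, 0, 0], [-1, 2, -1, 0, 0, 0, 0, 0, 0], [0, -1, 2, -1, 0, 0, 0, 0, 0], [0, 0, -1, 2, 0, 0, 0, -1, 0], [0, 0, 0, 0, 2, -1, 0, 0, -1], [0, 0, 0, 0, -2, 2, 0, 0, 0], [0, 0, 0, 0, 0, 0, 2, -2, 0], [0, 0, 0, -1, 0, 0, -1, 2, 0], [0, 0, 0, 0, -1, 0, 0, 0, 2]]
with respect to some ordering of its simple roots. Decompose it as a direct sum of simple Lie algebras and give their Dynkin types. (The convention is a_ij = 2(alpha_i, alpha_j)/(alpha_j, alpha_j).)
C_3 (sp(6)) ⊕ C_6 (sp(12))

The diagram associated to this matrix has two connected components: the simple roots {alpha_5, alpha_6, alpha_9} form a chain of 3 nodes with a double edge at one end; the terminal node there is the unique long simple root (C_3), and {alpha_1, alpha_2, alpha_3, alpha_4, alpha_7, alpha_8} form a chain of 6 nodes with a double edge at one end; the terminal node there is the unique long simple root (C_6). A semisimple Lie algebra decomposes uniquely as the direct sum of simple ideals, one per connected component of its Dynkin diagram, so g ≅ C_3 ⊕ C_6 (dimension 21 + 78 = 99).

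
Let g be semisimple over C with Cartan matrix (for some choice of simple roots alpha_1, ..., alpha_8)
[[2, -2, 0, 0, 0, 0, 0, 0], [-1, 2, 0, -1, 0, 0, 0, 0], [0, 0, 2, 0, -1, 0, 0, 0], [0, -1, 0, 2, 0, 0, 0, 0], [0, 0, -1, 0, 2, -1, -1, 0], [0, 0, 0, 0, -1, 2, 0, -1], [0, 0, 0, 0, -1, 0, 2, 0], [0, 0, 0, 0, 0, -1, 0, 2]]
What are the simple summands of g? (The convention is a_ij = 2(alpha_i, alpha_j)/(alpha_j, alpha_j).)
C_3 (sp(6)) + D_5 (so(10))

The diagram associated to this matrix has two connected components: the simple roots {alpha_1, alpha_2, alpha_4} form a chain of 3 nodes with a double edge at one end; the terminal node there is the unique long simple root (C_3), and {alpha_3, alpha_5, alpha_6, alpha_7, alpha_8} form a chain of 3 nodes with a fork of two nodes at one end (D_5). A semisimple Lie algebra decomposes uniquely as the direct sum of simple ideals, one per connected component of its Dynkin diagram, so g ≅ C_3 ⊕ D_5 (dimension 21 + 45 = 66).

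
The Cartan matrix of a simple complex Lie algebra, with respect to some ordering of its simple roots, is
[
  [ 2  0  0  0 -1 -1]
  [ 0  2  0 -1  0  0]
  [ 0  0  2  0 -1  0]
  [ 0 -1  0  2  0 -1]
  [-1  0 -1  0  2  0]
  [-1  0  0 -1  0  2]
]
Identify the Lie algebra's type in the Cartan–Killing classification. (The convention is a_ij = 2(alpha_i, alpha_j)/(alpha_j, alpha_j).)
A_6

The matrix has rank 6 with 2's on the diagonal. Reading the off-diagonal entries as Dynkin edges (a single edge where a_ij = a_ji = -1; a double or triple edge where a_ij * a_ji = 2 or 3), the diagram is a chain of 6 nodes with single edges (A_6). One simple-root ordering that puts it in standard form is (alpha_2, alpha_4, alpha_6, alpha_1, alpha_5, alpha_3). So the algebra is type A_6, i.e. sl(7).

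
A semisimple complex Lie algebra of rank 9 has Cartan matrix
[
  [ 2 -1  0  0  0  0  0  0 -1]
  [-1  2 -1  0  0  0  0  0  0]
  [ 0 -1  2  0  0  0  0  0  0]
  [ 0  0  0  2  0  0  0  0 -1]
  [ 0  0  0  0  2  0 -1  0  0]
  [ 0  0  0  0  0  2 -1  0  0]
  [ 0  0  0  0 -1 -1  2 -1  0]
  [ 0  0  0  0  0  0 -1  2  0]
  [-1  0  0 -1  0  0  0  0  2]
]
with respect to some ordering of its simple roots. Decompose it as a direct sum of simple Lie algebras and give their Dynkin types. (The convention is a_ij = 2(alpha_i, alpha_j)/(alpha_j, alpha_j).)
The diagram associated to this matrix has two connected components: the simple roots {alpha_1, alpha_2, alpha_3, alpha_4, alpha_9} form a chain of 5 nodes with single edges (A_5), and {alpha_5, alpha_6, alpha_7, alpha_8} form a chain of 2 nodes with a fork of two nodes at one end (D_4). A semisimple Lie algebra decomposes uniquely as the direct sum of simple ideals, one per connected component of its Dynkin diagram, so g ≅ A_5 ⊕ D_4 (dimension 35 + 28 = 63).

A_5 (sl(6)) + D_4 (so(8))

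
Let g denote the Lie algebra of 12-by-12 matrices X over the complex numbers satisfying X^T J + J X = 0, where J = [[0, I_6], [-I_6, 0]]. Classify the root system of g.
C_6 (sp(12))

This is sp(12), which has dimension 12(12+1)/2 = 78 and rank 12/2 = 6. In the classification of classical Lie algebras, the symplectic algebra sp(2n) has type C_n; here n = 6, so the Dynkin diagram is a chain of 6 nodes with a double edge at one end; the terminal node there is the unique long simple root (C_6). Hence the type is C_6.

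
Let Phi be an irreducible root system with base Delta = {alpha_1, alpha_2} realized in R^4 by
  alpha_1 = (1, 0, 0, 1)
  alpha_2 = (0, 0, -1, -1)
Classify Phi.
A2

Compute the Cartan integers a_ij = 2(alpha_i, alpha_j)/(alpha_j, alpha_j); the resulting 2x2 Cartan matrix is
[[2, -1], [-1, 2]].
All simple roots have the same length, so the diagram is simply laced. The associated Dynkin diagram is a chain of 2 nodes with single edges (A_2), so the type is A_2 (the algebra sl(3)).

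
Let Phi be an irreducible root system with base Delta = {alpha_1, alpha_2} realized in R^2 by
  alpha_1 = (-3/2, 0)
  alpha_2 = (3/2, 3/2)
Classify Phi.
Compute the Cartan integers a_ij = 2(alpha_i, alpha_j)/(alpha_j, alpha_j); the resulting 2x2 Cartan matrix is
[[2, -1], [-2, 2]].
The roots have two lengths (squared-length ratio 2:1); the short ones are alpha_{1}. The associated Dynkin diagram is a chain of 2 nodes with a double edge at one end; the terminal node there is the unique short simple root (B_2), so the type is B_2 (the algebra so(5)).

B_2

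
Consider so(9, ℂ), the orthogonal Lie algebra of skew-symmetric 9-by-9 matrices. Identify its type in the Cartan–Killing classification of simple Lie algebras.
This is so(9) with 9 odd, which has dimension 9(9-1)/2 = 36 and rank (9-1)/2 = 4. In the classification of classical Lie algebras, the orthogonal algebra so(2n+1) in an odd number of variables has type B_n; here n = 4, so the Dynkin diagram is a chain of 4 nodes with a double edge at one end; the terminal node there is the unique short simple root (B_4). Hence the type is B_4.

B4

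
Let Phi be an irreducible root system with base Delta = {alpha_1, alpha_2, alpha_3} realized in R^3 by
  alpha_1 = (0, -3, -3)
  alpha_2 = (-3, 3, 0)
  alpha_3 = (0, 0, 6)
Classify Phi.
C_3

Compute the Cartan integers a_ij = 2(alpha_i, alpha_j)/(alpha_j, alpha_j); the resulting 3x3 Cartan matrix is
[[2, -1, -1], [-1, 2, 0], [-2, 0, 2]].
The roots have two lengths (squared-length ratio 2:1); the short ones are alpha_{1,2}. The associated Dynkin diagram is a chain of 3 nodes with a double edge at one end; the terminal node there is the unique long simple root (C_3), so the type is C_3 (the algebra sp(6)).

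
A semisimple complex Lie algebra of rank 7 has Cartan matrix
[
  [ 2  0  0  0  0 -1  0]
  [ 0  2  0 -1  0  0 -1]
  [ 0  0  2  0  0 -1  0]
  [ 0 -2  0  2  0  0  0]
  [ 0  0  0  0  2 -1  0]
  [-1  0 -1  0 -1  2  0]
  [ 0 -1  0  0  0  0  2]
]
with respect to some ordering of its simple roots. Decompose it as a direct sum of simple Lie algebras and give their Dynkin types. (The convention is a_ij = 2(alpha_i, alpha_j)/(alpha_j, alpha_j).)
The diagram associated to this matrix has two connected components: the simple roots {alpha_2, alpha_4, alpha_7} form a chain of 3 nodes with a double edge at one end; the terminal node there is the unique long simple root (C_3), and {alpha_1, alpha_3, alpha_5, alpha_6} form a chain of 2 nodes with a fork of two nodes at one end (D_4). A semisimple Lie algebra decomposes uniquely as the direct sum of simple ideals, one per connected component of its Dynkin diagram, so g ≅ C_3 ⊕ D_4 (dimension 21 + 28 = 49).

C_3 ⊕ D_4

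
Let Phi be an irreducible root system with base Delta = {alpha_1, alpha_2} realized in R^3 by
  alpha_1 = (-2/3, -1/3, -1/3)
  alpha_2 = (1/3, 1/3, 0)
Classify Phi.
G2

Compute the Cartan integers a_ij = 2(alpha_i, alpha_j)/(alpha_j, alpha_j); the resulting 2x2 Cartan matrix is
[[2, -3], [-1, 2]].
The roots have two lengths (squared-length ratio 3:1); the short ones are alpha_{2}. The associated Dynkin diagram is two nodes joined by a triple edge (G_2), so the type is G_2.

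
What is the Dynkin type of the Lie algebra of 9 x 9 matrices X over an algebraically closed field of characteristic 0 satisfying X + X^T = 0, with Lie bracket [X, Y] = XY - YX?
B4

This is so(9) with 9 odd, which has dimension 9(9-1)/2 = 36 and rank (9-1)/2 = 4. In the classification of classical Lie algebras, the orthogonal algebra so(2n+1) in an odd number of variables has type B_n; here n = 4, so the Dynkin diagram is a chain of 4 nodes with a double edge at one end; the terminal node there is the unique short simple root (B_4). Hence the type is B_4.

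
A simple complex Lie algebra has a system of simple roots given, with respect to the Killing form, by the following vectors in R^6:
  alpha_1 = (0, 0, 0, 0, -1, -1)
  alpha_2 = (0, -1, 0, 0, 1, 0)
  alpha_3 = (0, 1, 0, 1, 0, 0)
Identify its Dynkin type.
A_3 (sl(4))

Compute the Cartan integers a_ij = 2(alpha_i, alpha_j)/(alpha_j, alpha_j); the resulting 3x3 Cartan matrix is
[[2, -1, 0], [-1, 2, -1], [0, -1, 2]].
All simple roots have the same length, so the diagram is simply laced. The associated Dynkin diagram is a chain of 3 nodes with single edges (A_3), so the type is A_3 (the algebra sl(4)).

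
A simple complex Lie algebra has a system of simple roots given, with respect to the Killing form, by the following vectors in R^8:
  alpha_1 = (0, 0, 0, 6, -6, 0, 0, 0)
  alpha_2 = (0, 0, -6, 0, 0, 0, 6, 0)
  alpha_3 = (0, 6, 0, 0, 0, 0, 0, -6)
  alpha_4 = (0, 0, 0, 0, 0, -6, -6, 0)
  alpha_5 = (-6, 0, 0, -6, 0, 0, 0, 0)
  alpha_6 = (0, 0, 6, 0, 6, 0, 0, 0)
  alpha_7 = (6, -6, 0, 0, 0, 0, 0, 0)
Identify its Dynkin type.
Compute the Cartan integers a_ij = 2(alpha_i, alpha_j)/(alpha_j, alpha_j); the resulting 7x7 Cartan matrix is
[[2, 0, 0, 0, -1, -1, 0], [0, 2, 0, -1, 0, -1, 0], [0, 0, 2, 0, 0, 0, -1], [0, -1, 0, 2, 0, 0, 0], [-1, 0, 0, 0, 2, 0, -1], [-1, -1, 0, 0, 0, 2, 0], [0, 0, -1, 0, -1, 0, 2]].
All simple roots have the same length, so the diagram is simply laced. The associated Dynkin diagram is a chain of 7 nodes with single edges (A_7), so the type is A_7 (the algebra sl(8)).

A_7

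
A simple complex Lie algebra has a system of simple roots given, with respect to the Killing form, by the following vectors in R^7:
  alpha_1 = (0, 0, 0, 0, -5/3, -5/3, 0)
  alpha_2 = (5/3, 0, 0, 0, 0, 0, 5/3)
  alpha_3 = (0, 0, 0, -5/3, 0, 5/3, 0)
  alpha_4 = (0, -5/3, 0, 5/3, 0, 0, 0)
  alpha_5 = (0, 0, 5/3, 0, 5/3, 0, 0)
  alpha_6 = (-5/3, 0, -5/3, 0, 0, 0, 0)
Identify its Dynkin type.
type A_6

Compute the Cartan integers a_ij = 2(alpha_i, alpha_j)/(alpha_j, alpha_j); the resulting 6x6 Cartan matrix is
[[2, 0, -1, 0, -1, 0], [0, 2, 0, 0, 0, -1], [-1, 0, 2, -1, 0, 0], [0, 0, -1, 2, 0, 0], [-1, 0, 0, 0, 2, -1], [0, -1, 0, 0, -1, 2]].
All simple roots have the same length, so the diagram is simply laced. The associated Dynkin diagram is a chain of 6 nodes with single edges (A_6), so the type is A_6 (the algebra sl(7)).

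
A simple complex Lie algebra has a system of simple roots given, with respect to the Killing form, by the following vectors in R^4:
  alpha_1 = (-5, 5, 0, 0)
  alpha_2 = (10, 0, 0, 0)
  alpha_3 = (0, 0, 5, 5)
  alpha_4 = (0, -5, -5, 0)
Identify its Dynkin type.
Compute the Cartan integers a_ij = 2(alpha_i, alpha_j)/(alpha_j, alpha_j); the resulting 4x4 Cartan matrix is
[[2, -1, 0, -1], [-2, 2, 0, 0], [0, 0, 2, -1], [-1, 0, -1, 2]].
The roots have two lengths (squared-length ratio 2:1); the short ones are alpha_{1,3,4}. The associated Dynkin diagram is a chain of 4 nodes with a double edge at one end; the terminal node there is the unique long simple root (C_4), so the type is C_4 (the algebra sp(8)).

C_4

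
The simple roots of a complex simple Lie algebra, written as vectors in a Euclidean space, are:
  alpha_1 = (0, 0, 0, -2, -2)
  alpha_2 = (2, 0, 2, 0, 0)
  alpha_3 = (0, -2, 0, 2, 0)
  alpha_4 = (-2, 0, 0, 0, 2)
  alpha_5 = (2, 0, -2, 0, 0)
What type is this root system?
D5

Compute the Cartan integers a_ij = 2(alpha_i, alpha_j)/(alpha_j, alpha_j); the resulting 5x5 Cartan matrix is
[[2, 0, -1, -1, 0], [0, 2, 0, -1, 0], [-1, 0, 2, 0, 0], [-1, -1, 0, 2, -1], [0, 0, 0, -1, 2]].
All simple roots have the same length, so the diagram is simply laced. The associated Dynkin diagram is a chain of 3 nodes with a fork of two nodes at one end (D_5), so the type is D_5 (the algebra so(10)).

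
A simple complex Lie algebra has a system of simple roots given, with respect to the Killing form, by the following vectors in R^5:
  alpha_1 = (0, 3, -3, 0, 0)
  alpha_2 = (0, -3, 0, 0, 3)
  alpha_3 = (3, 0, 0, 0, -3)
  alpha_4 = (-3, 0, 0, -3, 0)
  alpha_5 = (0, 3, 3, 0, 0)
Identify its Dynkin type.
Compute the Cartan integers a_ij = 2(alpha_i, alpha_j)/(alpha_j, alpha_j); the resulting 5x5 Cartan matrix is
[[2, -1, 0, 0, 0], [-1, 2, -1, 0, -1], [0, -1, 2, -1, 0], [0, 0, -1, 2, 0], [0, -1, 0, 0, 2]].
All simple roots have the same length, so the diagram is simply laced. The associated Dynkin diagram is a chain of 3 nodes with a fork of two nodes at one end (D_5), so the type is D_5 (the algebra so(10)).

D_5 (so(10))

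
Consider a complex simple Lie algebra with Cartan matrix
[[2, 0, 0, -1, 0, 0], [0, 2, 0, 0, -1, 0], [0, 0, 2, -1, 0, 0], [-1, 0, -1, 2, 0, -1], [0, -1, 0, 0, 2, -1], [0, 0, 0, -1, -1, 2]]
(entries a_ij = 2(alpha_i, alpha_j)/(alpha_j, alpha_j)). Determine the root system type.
D_6 (so(12))

The matrix has rank 6 with 2's on the diagonal. Reading the off-diagonal entries as Dynkin edges (a single edge where a_ij = a_ji = -1; a double or triple edge where a_ij * a_ji = 2 or 3), the diagram is a chain of 4 nodes with a fork of two nodes at one end (D_6). One simple-root ordering that puts it in standard form is (alpha_2, alpha_5, alpha_6, alpha_4, alpha_1, alpha_3). So the algebra is type D_6, i.e. so(12).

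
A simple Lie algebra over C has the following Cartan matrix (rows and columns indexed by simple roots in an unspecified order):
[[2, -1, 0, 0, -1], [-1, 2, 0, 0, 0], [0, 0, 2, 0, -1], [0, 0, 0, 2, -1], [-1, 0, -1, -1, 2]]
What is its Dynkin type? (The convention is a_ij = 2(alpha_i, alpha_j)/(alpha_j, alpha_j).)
The matrix has rank 5 with 2's on the diagonal. Reading the off-diagonal entries as Dynkin edges (a single edge where a_ij = a_ji = -1; a double or triple edge where a_ij * a_ji = 2 or 3), the diagram is a chain of 3 nodes with a fork of two nodes at one end (D_5). One simple-root ordering that puts it in standard form is (alpha_2, alpha_1, alpha_5, alpha_4, alpha_3). So the algebra is type D_5, i.e. so(10).

type D_5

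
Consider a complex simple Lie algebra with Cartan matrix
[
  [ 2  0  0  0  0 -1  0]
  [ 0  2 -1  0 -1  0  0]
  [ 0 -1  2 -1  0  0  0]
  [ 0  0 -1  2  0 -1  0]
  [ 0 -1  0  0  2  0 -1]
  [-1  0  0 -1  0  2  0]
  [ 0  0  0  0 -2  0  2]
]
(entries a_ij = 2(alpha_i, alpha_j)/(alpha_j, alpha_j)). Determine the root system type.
The matrix has rank 7 with 2's on the diagonal. Reading the off-diagonal entries as Dynkin edges (a single edge where a_ij = a_ji = -1; a double or triple edge where a_ij * a_ji = 2 or 3), the diagram is a chain of 7 nodes with a double edge at one end; the terminal node there is the unique long simple root (C_7). One simple-root ordering that puts it in standard form is (alpha_1, alpha_6, alpha_4, alpha_3, alpha_2, alpha_5, alpha_7). So the algebra is type C_7, i.e. sp(14).

C_7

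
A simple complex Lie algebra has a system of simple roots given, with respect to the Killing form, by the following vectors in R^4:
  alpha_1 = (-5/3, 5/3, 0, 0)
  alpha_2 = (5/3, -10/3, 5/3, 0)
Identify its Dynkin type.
G_2

Compute the Cartan integers a_ij = 2(alpha_i, alpha_j)/(alpha_j, alpha_j); the resulting 2x2 Cartan matrix is
[[2, -1], [-3, 2]].
The roots have two lengths (squared-length ratio 3:1); the short ones are alpha_{1}. The associated Dynkin diagram is two nodes joined by a triple edge (G_2), so the type is G_2.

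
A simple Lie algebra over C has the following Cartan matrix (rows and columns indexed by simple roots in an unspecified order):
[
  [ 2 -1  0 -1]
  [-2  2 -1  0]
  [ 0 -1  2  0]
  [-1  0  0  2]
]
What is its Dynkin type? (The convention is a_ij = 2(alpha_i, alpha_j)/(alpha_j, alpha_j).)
F_4

The matrix has rank 4 with 2's on the diagonal. Reading the off-diagonal entries as Dynkin edges (a single edge where a_ij = a_ji = -1; a double or triple edge where a_ij * a_ji = 2 or 3), the diagram is a chain of 4 nodes with a double edge between the middle two (F_4). One simple-root ordering that puts it in standard form is (alpha_3, alpha_2, alpha_1, alpha_4). So the algebra is type F_4.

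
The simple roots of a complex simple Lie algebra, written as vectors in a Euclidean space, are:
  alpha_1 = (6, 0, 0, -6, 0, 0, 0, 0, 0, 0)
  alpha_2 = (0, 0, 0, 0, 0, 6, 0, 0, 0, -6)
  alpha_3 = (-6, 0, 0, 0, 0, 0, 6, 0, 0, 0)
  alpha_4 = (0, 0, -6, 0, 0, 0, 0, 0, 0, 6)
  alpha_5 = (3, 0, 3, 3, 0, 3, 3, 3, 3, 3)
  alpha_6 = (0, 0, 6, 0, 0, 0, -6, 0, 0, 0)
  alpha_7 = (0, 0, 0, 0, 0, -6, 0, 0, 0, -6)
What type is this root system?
Compute the Cartan integers a_ij = 2(alpha_i, alpha_j)/(alpha_j, alpha_j); the resulting 7x7 Cartan matrix is
[[2, 0, -1, 0, 0, 0, 0], [0, 2, 0, -1, 0, 0, 0], [-1, 0, 2, 0, 0, -1, 0], [0, -1, 0, 2, 0, -1, -1], [0, 0, 0, 0, 2, 0, -1], [0, 0, -1, -1, 0, 2, 0], [0, 0, 0, -1, -1, 0, 2]].
All simple roots have the same length, so the diagram is simply laced. The associated Dynkin diagram is a chain of 6 nodes with one extra node attached to the third node from one end (E_7), so the type is E_7.

E_7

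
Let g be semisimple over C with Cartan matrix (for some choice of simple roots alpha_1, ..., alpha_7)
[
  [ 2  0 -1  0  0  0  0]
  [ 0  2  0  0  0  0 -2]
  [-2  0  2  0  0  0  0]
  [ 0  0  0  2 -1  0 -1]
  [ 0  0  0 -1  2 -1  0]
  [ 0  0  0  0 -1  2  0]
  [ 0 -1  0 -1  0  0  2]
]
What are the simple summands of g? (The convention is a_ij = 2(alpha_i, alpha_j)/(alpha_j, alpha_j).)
B_2 + C_5

The diagram associated to this matrix has two connected components: the simple roots {alpha_1, alpha_3} form a chain of 2 nodes with a double edge at one end; the terminal node there is the unique short simple root (B_2), and {alpha_2, alpha_4, alpha_5, alpha_6, alpha_7} form a chain of 5 nodes with a double edge at one end; the terminal node there is the unique long simple root (C_5). A semisimple Lie algebra decomposes uniquely as the direct sum of simple ideals, one per connected component of its Dynkin diagram, so g ≅ B_2 ⊕ C_5 (dimension 10 + 55 = 65).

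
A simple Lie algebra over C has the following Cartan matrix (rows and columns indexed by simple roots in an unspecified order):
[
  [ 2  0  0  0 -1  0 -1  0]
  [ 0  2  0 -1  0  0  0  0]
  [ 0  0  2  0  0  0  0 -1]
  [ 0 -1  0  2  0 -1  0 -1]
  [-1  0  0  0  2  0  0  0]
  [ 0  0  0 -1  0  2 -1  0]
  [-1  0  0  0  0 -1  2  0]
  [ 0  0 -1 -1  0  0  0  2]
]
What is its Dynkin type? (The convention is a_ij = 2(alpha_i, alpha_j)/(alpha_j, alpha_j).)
The matrix has rank 8 with 2's on the diagonal. Reading the off-diagonal entries as Dynkin edges (a single edge where a_ij = a_ji = -1; a double or triple edge where a_ij * a_ji = 2 or 3), the diagram is a chain of 7 nodes with one extra node attached to the third node from one end (E_8). One simple-root ordering that puts it in standard form is (alpha_3, alpha_2, alpha_8, alpha_4, alpha_6, alpha_7, alpha_1, alpha_5). So the algebra is type E_8.

E8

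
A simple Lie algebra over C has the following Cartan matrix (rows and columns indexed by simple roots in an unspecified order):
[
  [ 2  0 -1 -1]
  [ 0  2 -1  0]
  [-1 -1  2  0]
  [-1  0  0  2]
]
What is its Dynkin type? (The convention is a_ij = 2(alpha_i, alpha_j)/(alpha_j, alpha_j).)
The matrix has rank 4 with 2's on the diagonal. Reading the off-diagonal entries as Dynkin edges (a single edge where a_ij = a_ji = -1; a double or triple edge where a_ij * a_ji = 2 or 3), the diagram is a chain of 4 nodes with single edges (A_4). One simple-root ordering that puts it in standard form is (alpha_2, alpha_3, alpha_1, alpha_4). So the algebra is type A_4, i.e. sl(5).

A4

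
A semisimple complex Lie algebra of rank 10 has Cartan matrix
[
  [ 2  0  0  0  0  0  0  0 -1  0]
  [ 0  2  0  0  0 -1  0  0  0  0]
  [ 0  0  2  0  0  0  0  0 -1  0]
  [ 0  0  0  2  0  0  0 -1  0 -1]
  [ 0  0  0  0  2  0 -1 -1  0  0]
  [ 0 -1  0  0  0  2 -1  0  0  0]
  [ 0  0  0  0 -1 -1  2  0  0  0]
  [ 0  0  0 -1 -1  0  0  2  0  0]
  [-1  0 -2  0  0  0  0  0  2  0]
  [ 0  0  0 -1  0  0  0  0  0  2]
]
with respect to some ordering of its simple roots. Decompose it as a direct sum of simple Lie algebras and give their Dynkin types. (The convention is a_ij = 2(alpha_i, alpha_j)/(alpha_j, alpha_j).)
The diagram associated to this matrix has two connected components: the simple roots {alpha_2, alpha_4, alpha_5, alpha_6, alpha_7, alpha_8, alpha_10} form a chain of 7 nodes with single edges (A_7), and {alpha_1, alpha_3, alpha_9} form a chain of 3 nodes with a double edge at one end; the terminal node there is the unique short simple root (B_3). A semisimple Lie algebra decomposes uniquely as the direct sum of simple ideals, one per connected component of its Dynkin diagram, so g ≅ A_7 ⊕ B_3 (dimension 63 + 21 = 84).

type A_7 ⊕ type B_3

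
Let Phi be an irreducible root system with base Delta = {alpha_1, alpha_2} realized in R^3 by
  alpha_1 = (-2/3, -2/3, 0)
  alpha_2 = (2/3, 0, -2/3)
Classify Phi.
A_2 (sl(3))

Compute the Cartan integers a_ij = 2(alpha_i, alpha_j)/(alpha_j, alpha_j); the resulting 2x2 Cartan matrix is
[[2, -1], [-1, 2]].
All simple roots have the same length, so the diagram is simply laced. The associated Dynkin diagram is a chain of 2 nodes with single edges (A_2), so the type is A_2 (the algebra sl(3)).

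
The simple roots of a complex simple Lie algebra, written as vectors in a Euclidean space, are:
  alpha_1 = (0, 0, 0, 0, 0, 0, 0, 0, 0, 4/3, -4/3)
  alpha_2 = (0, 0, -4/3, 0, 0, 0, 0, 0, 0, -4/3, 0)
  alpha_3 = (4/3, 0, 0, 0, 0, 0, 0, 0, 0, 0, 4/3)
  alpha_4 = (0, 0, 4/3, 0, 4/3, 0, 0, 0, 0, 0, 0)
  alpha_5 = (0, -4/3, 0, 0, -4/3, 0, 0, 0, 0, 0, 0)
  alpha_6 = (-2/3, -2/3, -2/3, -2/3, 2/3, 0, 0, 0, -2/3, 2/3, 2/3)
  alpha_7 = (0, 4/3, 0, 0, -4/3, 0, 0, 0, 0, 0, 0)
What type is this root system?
Compute the Cartan integers a_ij = 2(alpha_i, alpha_j)/(alpha_j, alpha_j); the resulting 7x7 Cartan matrix is
[[2, -1, -1, 0, 0, 0, 0], [-1, 2, 0, -1, 0, 0, 0], [-1, 0, 2, 0, 0, 0, 0], [0, -1, 0, 2, -1, 0, -1], [0, 0, 0, -1, 2, 0, 0], [0, 0, 0, 0, 0, 2, -1], [0, 0, 0, -1, 0, -1, 2]].
All simple roots have the same length, so the diagram is simply laced. The associated Dynkin diagram is a chain of 6 nodes with one extra node attached to the third node from one end (E_7), so the type is E_7.

E7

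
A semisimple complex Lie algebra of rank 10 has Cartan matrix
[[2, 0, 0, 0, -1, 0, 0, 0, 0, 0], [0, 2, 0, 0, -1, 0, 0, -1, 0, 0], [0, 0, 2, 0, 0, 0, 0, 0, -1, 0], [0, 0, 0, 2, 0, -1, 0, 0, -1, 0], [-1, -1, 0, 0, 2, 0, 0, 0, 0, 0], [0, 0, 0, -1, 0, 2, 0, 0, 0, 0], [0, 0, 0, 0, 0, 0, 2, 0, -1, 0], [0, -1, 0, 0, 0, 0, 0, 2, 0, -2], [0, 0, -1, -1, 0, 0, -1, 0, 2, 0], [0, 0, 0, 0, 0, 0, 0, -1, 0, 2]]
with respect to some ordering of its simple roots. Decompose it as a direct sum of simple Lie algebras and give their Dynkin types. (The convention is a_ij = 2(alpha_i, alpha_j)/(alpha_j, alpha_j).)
B5 ⊕ D5

The diagram associated to this matrix has two connected components: the simple roots {alpha_1, alpha_2, alpha_5, alpha_8, alpha_10} form a chain of 5 nodes with a double edge at one end; the terminal node there is the unique short simple root (B_5), and {alpha_3, alpha_4, alpha_6, alpha_7, alpha_9} form a chain of 3 nodes with a fork of two nodes at one end (D_5). A semisimple Lie algebra decomposes uniquely as the direct sum of simple ideals, one per connected component of its Dynkin diagram, so g ≅ B_5 ⊕ D_5 (dimension 55 + 45 = 100).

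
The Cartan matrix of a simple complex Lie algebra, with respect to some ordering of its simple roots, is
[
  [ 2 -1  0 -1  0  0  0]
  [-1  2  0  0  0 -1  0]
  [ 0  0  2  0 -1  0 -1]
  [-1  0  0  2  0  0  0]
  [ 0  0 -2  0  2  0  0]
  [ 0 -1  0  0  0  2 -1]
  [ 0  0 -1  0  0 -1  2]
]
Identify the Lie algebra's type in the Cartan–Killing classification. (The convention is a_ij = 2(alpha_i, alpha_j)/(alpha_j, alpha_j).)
The matrix has rank 7 with 2's on the diagonal. Reading the off-diagonal entries as Dynkin edges (a single edge where a_ij = a_ji = -1; a double or triple edge where a_ij * a_ji = 2 or 3), the diagram is a chain of 7 nodes with a double edge at one end; the terminal node there is the unique long simple root (C_7). One simple-root ordering that puts it in standard form is (alpha_4, alpha_1, alpha_2, alpha_6, alpha_7, alpha_3, alpha_5). So the algebra is type C_7, i.e. sp(14).

C7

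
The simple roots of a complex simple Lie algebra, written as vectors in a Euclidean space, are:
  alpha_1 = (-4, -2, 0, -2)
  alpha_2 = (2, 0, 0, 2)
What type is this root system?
G_2

Compute the Cartan integers a_ij = 2(alpha_i, alpha_j)/(alpha_j, alpha_j); the resulting 2x2 Cartan matrix is
[[2, -3], [-1, 2]].
The roots have two lengths (squared-length ratio 3:1); the short ones are alpha_{2}. The associated Dynkin diagram is two nodes joined by a triple edge (G_2), so the type is G_2.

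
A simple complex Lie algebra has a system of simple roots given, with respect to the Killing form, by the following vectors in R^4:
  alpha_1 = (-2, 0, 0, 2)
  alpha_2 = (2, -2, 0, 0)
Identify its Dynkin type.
A_2 (sl(3))

Compute the Cartan integers a_ij = 2(alpha_i, alpha_j)/(alpha_j, alpha_j); the resulting 2x2 Cartan matrix is
[[2, -1], [-1, 2]].
All simple roots have the same length, so the diagram is simply laced. The associated Dynkin diagram is a chain of 2 nodes with single edges (A_2), so the type is A_2 (the algebra sl(3)).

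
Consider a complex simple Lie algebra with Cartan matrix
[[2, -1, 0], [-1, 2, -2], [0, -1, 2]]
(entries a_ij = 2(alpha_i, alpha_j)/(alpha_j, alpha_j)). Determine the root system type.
B3

The matrix has rank 3 with 2's on the diagonal. Reading the off-diagonal entries as Dynkin edges (a single edge where a_ij = a_ji = -1; a double or triple edge where a_ij * a_ji = 2 or 3), the diagram is a chain of 3 nodes with a double edge at one end; the terminal node there is the unique short simple root (B_3). One simple-root ordering that puts it in standard form is (alpha_1, alpha_2, alpha_3). So the algebra is type B_3, i.e. so(7).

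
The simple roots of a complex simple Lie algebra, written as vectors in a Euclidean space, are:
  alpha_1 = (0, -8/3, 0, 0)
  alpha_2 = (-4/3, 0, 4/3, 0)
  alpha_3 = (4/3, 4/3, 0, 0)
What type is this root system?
type C_3

Compute the Cartan integers a_ij = 2(alpha_i, alpha_j)/(alpha_j, alpha_j); the resulting 3x3 Cartan matrix is
[[2, 0, -2], [0, 2, -1], [-1, -1, 2]].
The roots have two lengths (squared-length ratio 2:1); the short ones are alpha_{2,3}. The associated Dynkin diagram is a chain of 3 nodes with a double edge at one end; the terminal node there is the unique long simple root (C_3), so the type is C_3 (the algebra sp(6)).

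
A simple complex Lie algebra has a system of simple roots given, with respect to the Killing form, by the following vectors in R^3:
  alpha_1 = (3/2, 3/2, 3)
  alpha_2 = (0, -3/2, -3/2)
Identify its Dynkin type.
Compute the Cartan integers a_ij = 2(alpha_i, alpha_j)/(alpha_j, alpha_j); the resulting 2x2 Cartan matrix is
[[2, -3], [-1, 2]].
The roots have two lengths (squared-length ratio 3:1); the short ones are alpha_{2}. The associated Dynkin diagram is two nodes joined by a triple edge (G_2), so the type is G_2.

G2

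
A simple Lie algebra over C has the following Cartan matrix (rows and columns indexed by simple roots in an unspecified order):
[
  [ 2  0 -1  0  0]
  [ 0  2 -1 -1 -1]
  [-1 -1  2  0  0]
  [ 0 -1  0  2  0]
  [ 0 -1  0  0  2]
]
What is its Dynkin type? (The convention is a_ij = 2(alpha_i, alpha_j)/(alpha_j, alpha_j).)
D_5

The matrix has rank 5 with 2's on the diagonal. Reading the off-diagonal entries as Dynkin edges (a single edge where a_ij = a_ji = -1; a double or triple edge where a_ij * a_ji = 2 or 3), the diagram is a chain of 3 nodes with a fork of two nodes at one end (D_5). One simple-root ordering that puts it in standard form is (alpha_1, alpha_3, alpha_2, alpha_4, alpha_5). So the algebra is type D_5, i.e. so(10).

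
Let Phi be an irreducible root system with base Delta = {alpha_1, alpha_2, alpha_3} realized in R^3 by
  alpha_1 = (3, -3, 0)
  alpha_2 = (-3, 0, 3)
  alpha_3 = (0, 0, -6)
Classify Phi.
Compute the Cartan integers a_ij = 2(alpha_i, alpha_j)/(alpha_j, alpha_j); the resulting 3x3 Cartan matrix is
[[2, -1, 0], [-1, 2, -1], [0, -2, 2]].
The roots have two lengths (squared-length ratio 2:1); the short ones are alpha_{1,2}. The associated Dynkin diagram is a chain of 3 nodes with a double edge at one end; the terminal node there is the unique long simple root (C_3), so the type is C_3 (the algebra sp(6)).

C3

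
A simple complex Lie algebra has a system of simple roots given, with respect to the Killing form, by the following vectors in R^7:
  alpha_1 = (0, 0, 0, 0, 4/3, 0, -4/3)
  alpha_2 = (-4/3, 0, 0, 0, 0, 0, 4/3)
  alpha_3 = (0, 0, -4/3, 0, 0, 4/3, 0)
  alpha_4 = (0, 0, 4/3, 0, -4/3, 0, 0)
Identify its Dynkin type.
Compute the Cartan integers a_ij = 2(alpha_i, alpha_j)/(alpha_j, alpha_j); the resulting 4x4 Cartan matrix is
[[2, -1, 0, -1], [-1, 2, 0, 0], [0, 0, 2, -1], [-1, 0, -1, 2]].
All simple roots have the same length, so the diagram is simply laced. The associated Dynkin diagram is a chain of 4 nodes with single edges (A_4), so the type is A_4 (the algebra sl(5)).

A_4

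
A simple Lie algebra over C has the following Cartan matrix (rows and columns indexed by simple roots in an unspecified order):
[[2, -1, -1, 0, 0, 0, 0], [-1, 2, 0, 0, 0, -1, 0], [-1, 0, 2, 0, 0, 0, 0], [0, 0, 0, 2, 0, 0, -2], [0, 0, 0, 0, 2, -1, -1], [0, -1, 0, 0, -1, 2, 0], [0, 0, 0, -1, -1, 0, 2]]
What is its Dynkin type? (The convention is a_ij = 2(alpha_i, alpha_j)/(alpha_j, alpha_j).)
The matrix has rank 7 with 2's on the diagonal. Reading the off-diagonal entries as Dynkin edges (a single edge where a_ij = a_ji = -1; a double or triple edge where a_ij * a_ji = 2 or 3), the diagram is a chain of 7 nodes with a double edge at one end; the terminal node there is the unique long simple root (C_7). One simple-root ordering that puts it in standard form is (alpha_3, alpha_1, alpha_2, alpha_6, alpha_5, alpha_7, alpha_4). So the algebra is type C_7, i.e. sp(14).

type C_7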